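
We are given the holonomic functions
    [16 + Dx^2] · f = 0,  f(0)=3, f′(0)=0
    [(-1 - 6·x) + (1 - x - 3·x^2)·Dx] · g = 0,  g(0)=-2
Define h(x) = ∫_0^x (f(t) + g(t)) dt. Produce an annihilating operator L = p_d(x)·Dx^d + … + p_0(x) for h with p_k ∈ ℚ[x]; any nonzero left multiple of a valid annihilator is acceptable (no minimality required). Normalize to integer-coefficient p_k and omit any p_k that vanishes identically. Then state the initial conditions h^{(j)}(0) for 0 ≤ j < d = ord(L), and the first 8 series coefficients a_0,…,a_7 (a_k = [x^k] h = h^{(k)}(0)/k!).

f: a_k = 3, 0, -24, 0, 32, 0, -256/15, 0, …
g: a_k = -2, -2, -8, -14, -38, -80, -194, -434, …
h₀=f+g: left-lcm gives L₀, ord ≤ 3.
h=∫₀ˣh₀: take L = L₀·Dx.
L = (-464 - 2816·x - 416·x^2 - 2112·x^3 - 5760·x^4 - 6912·x^5)·Dx + (192 - 304·x - 672·x^2 + 1312·x^3 + 1008·x^4 - 3456·x^5 - 3456·x^6)·Dx^2 + (-29 - 176·x - 26·x^2 - 132·x^3 - 360·x^4 - 432·x^5)·Dx^3 + (12 - 19·x - 42·x^2 + 82·x^3 + 63·x^4 - 216·x^5 - 216·x^6)·Dx^4  (order 4).
h: a_k = 0, 1, -1, -32/3, -7/2, -6/5, -40/3, -3166/105, …
ICs: h(0) = 0, h′(0) = 1, h′′(0) = -2, h′′′(0) = -64.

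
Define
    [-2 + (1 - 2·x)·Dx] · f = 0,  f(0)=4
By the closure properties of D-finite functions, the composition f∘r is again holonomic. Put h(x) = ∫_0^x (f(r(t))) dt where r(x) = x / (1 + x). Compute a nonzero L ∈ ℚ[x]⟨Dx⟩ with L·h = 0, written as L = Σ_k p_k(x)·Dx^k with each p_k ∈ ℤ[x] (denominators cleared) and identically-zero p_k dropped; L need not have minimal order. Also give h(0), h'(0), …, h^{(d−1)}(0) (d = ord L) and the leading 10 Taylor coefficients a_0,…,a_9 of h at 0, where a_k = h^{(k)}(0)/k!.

f: a_k = 4, 8, 16, 32, 64, 128, 256, 512, 1024, 2048, …
Substitute x→r, Dx→(1/r')Dx; clear ⇒ L₀.
h=∫h₀ ⇒ L = L₀·Dx.
L = 2·Dx + (-1 + x^2)·Dx^2  (order 2).
h: a_k = 0, 4, 4, 8/3, 2, 8/5, 4/3, 8/7, 1, 8/9, …
ICs: h(0) = 0, h′(0) = 4.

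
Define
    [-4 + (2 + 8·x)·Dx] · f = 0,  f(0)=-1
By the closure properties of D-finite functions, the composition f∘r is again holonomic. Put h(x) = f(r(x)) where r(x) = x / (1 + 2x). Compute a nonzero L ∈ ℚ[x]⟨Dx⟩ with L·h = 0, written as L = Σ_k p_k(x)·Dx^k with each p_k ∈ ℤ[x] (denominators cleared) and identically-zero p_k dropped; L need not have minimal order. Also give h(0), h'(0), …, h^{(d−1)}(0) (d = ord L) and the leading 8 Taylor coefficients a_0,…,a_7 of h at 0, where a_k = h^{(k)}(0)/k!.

L = -2 + (1 + 8·x + 12·x^2)·Dx  (order 1).
h: a_k = -1, -2, 6, -20, 74, -300, 1308, -6024, …
ICs: h(0) = -1.

f: a_k = -1, -2, 2, -4, 10, -28, 84, -264, …
Substitute x→r, Dx→(1/r')Dx; clear ⇒ L₀.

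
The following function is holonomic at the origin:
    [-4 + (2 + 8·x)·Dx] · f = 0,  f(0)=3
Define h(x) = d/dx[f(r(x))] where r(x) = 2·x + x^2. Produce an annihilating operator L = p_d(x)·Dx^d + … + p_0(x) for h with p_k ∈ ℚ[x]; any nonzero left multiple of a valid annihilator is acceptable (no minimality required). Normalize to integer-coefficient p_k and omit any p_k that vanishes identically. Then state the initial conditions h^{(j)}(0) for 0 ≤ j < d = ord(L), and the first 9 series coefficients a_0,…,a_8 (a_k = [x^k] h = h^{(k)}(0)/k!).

L = -3 + (-1 - 9·x - 12·x^2 - 4·x^3)·Dx  (order 1).
h: a_k = 12, -36, 216, -1368, 9000, -60696, 416304, -2890224, 20249352, …
ICs: h(0) = 12.

f: a_k = 3, 6, -6, 12, -30, 84, -252, 792, -2574, …
Change of var in L_f (x↦r) gives L₀.
h=h₀': d/dx-closure on L₀ ⇒ L.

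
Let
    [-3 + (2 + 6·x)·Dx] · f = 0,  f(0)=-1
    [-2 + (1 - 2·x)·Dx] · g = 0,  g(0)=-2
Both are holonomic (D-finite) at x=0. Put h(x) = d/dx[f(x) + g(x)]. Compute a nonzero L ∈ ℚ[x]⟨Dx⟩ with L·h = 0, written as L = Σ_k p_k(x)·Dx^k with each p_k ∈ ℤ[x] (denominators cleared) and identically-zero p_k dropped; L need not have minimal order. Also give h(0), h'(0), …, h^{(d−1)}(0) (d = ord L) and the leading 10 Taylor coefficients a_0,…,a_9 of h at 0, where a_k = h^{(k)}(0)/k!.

L = (-252 - 216·x) + (-69 - 684·x - 756·x^2)·Dx + (22 + 58·x - 96·x^2 - 216·x^3)·Dx^2  (order 2).
h: a_k = -11/2, -55/4, -849/16, -3691/32, -90425/256, -347289/512, -4175213/2048, -13962547/4096, -730639881/65536, -1966613965/131072, …
ICs: h(0) = -11/2, h′(0) = -55/4.

f: a_k = -1, -3/2, 9/8, -27/16, 405/128, -1701/256, 15309/1024, -72171/2048, 2814669/32768, -14073345/65536, …
g: a_k = -2, -4, -8, -16, -32, -64, -128, -256, -512, -1024, …
Sum ⇒ L₀ = lclm(L_f,L_g) in ℚ(x)⟨Dx⟩.
Derive L from L₀ (diff closure).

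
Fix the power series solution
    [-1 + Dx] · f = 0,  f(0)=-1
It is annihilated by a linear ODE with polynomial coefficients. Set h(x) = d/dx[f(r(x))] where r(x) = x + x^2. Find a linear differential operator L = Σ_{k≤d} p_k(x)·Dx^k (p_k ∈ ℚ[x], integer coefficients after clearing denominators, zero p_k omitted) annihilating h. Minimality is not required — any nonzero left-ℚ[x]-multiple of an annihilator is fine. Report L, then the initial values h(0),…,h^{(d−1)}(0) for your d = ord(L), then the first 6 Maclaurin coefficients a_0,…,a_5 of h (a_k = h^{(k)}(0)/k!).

L = (3 + 4·x + 4·x^2) + (-1 - 2·x)·Dx  (order 1).
h: a_k = -1, -3, -7/2, -25/6, -27/8, -331/120, …
ICs: h(0) = -1.

f: a_k = -1, -1, -1/2, -1/6, -1/24, -1/120, …
h₀=f(r): pull back L_f along r ⇒ L₀.
Derive L from L₀ (diff closure).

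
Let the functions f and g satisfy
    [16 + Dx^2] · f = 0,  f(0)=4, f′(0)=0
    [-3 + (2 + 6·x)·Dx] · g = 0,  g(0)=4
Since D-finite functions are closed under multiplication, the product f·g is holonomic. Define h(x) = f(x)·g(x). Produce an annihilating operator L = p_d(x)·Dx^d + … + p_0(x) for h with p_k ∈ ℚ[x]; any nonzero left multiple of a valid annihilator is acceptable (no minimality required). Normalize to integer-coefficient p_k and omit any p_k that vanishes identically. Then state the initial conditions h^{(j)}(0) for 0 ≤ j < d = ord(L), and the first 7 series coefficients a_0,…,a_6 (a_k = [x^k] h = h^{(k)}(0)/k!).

f: a_k = 4, 0, -32, 0, 128/3, 0, -1024/45, …
g: a_k = 4, 6, -9/2, 27/4, -405/32, 1701/64, -15309/256, …
h₀=f·g: eliminate ⇒ L₀, order ≤ 2·1.
L = (91 + 384·x + 576·x^2) + (-12 - 36·x)·Dx + (4 + 24·x + 36·x^2)·Dx^2  (order 2).
h: a_k = 16, 24, -146, -165, 6337/24, 2341/16, -337609/2880, …
ICs: h(0) = 16, h′(0) = 24.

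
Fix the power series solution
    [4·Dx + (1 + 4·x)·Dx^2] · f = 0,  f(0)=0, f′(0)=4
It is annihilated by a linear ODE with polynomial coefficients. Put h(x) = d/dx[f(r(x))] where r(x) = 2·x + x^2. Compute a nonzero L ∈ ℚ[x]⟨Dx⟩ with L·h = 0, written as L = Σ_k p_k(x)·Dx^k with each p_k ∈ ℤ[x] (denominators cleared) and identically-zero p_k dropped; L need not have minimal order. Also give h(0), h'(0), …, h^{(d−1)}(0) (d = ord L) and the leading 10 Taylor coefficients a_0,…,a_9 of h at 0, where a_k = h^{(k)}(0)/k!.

f: a_k = 0, 4, -8, 64/3, -64, 1024/5, -2048/3, 16384/7, -8192, 262144/9, …
f∘r: x↦r, Dx↦Dx/r' in L_f ⇒ L₀.
h₀' ⇒ L via d/dx closure of L₀.
L = (7 + 8·x + 4·x^2) + (1 + 9·x + 12·x^2 + 4·x^3)·Dx  (order 1).
h: a_k = 8, -56, 416, -3104, 23168, -172928, 1290752, -9634304, 71911424, -536754176, …
ICs: h(0) = 8.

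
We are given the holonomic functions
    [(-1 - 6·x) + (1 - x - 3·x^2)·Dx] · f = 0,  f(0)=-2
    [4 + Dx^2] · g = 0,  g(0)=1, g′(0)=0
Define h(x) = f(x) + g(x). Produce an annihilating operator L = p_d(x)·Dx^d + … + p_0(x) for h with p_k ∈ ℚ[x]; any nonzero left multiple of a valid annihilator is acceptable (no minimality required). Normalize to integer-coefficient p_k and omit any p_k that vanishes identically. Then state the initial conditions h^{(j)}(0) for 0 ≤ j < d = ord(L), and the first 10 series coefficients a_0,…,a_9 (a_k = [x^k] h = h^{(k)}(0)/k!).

f: a_k = -2, -2, -8, -14, -38, -80, -194, -434, -1016, -2318, …
g: a_k = 1, 0, -2, 0, 2/3, 0, -4/45, 0, 2/315, 0, …
Sum ⇒ L₀ = lclm(L_f,L_g) in ℚ(x)⟨Dx⟩.
L = (92 + 608·x + 512·x^2 + 1104·x^3 + 360·x^4 + 432·x^5) + (-24 + 4·x + 24·x^2 + 80·x^3 + 180·x^4 + 216·x^5 + 216·x^6)·Dx + (23 + 152·x + 128·x^2 + 276·x^3 + 90·x^4 + 108·x^5)·Dx^2 + (-6 + x + 6·x^2 + 20·x^3 + 45·x^4 + 54·x^5 + 54·x^6)·Dx^3  (order 3).
h: a_k = -1, -2, -10, -14, -112/3, -80, -8734/45, -434, -320038/315, -2318, …
ICs: h(0) = -1, h′(0) = -2, h′′(0) = -20.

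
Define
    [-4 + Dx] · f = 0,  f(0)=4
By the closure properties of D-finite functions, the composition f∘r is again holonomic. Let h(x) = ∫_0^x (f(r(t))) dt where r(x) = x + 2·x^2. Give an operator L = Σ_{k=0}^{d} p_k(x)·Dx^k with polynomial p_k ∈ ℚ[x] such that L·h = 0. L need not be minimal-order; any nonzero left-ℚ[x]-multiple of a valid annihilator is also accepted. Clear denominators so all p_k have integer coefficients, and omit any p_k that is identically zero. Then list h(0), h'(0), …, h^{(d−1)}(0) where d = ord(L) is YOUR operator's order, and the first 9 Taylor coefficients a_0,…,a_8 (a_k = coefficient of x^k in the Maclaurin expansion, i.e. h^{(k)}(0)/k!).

L = (-4 - 16·x)·Dx + Dx^2  (order 2).
h: a_k = 0, 4, 8, 64/3, 128/3, 256/3, 6656/45, 77824/315, 118784/315, …
ICs: h(0) = 0, h′(0) = 4.

f: a_k = 4, 16, 32, 128/3, 128/3, 512/15, 1024/45, 4096/315, 2048/315, …
L₀ from L_f via x↦r, Dx↦r'^{-1}Dx.
h=∫h₀ ⇒ L = L₀·Dx.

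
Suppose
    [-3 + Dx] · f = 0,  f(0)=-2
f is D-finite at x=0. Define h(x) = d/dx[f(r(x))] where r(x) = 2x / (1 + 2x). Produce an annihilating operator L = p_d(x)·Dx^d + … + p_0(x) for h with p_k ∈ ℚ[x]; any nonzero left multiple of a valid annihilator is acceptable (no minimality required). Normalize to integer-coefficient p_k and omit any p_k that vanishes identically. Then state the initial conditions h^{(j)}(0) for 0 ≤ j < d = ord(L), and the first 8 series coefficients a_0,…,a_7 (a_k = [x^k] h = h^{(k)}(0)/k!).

L = (2 - 8·x) + (-1 - 4·x - 4·x^2)·Dx  (order 1).
h: a_k = -12, -24, 72, -48, -168, 3312/5, -6576/5, 51936/35, …
ICs: h(0) = -12.

f: a_k = -2, -6, -9, -9, -27/4, -81/20, -81/40, -243/280, …
Change of var in L_f (x↦r) gives L₀.
Derive L from L₀ (diff closure).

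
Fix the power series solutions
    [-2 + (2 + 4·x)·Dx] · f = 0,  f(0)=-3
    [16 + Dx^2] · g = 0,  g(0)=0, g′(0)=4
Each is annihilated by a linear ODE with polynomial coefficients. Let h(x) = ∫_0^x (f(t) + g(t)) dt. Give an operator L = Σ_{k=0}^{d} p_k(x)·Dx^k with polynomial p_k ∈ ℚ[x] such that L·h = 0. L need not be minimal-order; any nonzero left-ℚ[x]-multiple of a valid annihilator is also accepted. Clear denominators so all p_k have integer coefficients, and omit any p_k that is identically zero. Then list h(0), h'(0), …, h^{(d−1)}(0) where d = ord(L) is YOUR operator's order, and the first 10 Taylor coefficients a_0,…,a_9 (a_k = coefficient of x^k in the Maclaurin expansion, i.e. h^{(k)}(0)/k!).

f: a_k = -3, -3, 3/2, -3/2, 15/8, -21/8, 63/16, -99/16, 1287/128, -2145/128, …
g: a_k = 0, 4, 0, -32/3, 0, 128/15, 0, -1024/315, 0, 2048/2835, …
L₀ := lclm(L_f,L_g); ord L₀ ≤ 1+2.
h=∫h₀ ⇒ L = L₀·Dx.
L = (-304 - 1024·x - 1024·x^2)·Dx + (240 + 1504·x + 3072·x^2 + 2048·x^3)·Dx^2 + (-19 - 64·x - 64·x^2)·Dx^3 + (15 + 94·x + 192·x^2 + 128·x^3)·Dx^4  (order 4).
h: a_k = 0, -3, 1/2, 1/2, -73/24, 3/8, 709/720, 9/16, -47569/40320, 143/128, …
ICs: h(0) = 0, h′(0) = -3, h′′(0) = 1, h′′′(0) = 3.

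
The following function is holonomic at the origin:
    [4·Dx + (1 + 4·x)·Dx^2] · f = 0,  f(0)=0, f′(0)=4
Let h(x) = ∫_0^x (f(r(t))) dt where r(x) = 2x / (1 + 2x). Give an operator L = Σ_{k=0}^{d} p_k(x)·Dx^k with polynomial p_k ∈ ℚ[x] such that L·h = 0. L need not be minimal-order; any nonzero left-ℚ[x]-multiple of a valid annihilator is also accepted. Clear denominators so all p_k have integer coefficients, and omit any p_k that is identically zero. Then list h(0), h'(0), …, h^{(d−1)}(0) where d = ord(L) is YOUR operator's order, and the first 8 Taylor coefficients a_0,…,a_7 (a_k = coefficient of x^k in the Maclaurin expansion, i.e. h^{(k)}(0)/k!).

L = (12 + 40·x)·Dx^2 + (1 + 12·x + 20·x^2)·Dx^3  (order 3).
h: a_k = 0, 0, 4, -16, 248/3, -2496/5, 49984/15, -23808, …
ICs: h(0) = 0, h′(0) = 0, h′′(0) = 8.

f: a_k = 0, 4, -8, 64/3, -64, 1024/5, -2048/3, 16384/7, …
f∘r: x↦r, Dx↦Dx/r' in L_f ⇒ L₀.
h=∫h₀ ⇒ L = L₀·Dx.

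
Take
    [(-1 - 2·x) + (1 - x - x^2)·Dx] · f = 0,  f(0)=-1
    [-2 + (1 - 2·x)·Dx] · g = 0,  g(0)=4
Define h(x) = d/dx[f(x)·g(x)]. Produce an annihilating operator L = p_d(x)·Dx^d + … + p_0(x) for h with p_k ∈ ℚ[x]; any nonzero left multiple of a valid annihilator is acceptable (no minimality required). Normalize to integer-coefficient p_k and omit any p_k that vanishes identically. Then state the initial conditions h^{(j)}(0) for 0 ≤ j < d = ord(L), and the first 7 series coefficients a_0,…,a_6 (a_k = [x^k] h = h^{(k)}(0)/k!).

L = (16 - 30·x - 30·x^2 + 32·x^3 + 48·x^4) + (-3 + 11·x - 3·x^2 - 22·x^3 + 10·x^4 + 12·x^5)·Dx  (order 1).
h: a_k = -12, -64, -228, -688, -1880, -4824, -11844, …
ICs: h(0) = -12.

f: a_k = -1, -1, -2, -3, -5, -8, -13, …
g: a_k = 4, 8, 16, 32, 64, 128, 256, …
h₀=f·g: eliminate ⇒ L₀, order ≤ 1·1.
Differentiate: ansatz ord ≤ ord L₀ ⇒ L.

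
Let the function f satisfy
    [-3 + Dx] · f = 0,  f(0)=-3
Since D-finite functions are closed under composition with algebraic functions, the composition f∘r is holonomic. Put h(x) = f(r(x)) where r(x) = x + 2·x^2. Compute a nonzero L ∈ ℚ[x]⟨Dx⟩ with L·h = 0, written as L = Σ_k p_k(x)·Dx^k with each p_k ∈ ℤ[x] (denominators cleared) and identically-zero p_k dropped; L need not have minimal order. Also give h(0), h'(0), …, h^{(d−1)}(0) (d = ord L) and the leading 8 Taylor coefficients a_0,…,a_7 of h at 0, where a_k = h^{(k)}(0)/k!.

L = (-3 - 12·x) + Dx  (order 1).
h: a_k = -3, -9, -63/2, -135/2, -1161/8, -9963/40, -33183/80, -338661/560, …
ICs: h(0) = -3.

f: a_k = -3, -9, -27/2, -27/2, -81/8, -243/40, -243/80, -729/560, …
f∘r: x↦r, Dx↦Dx/r' in L_f ⇒ L₀.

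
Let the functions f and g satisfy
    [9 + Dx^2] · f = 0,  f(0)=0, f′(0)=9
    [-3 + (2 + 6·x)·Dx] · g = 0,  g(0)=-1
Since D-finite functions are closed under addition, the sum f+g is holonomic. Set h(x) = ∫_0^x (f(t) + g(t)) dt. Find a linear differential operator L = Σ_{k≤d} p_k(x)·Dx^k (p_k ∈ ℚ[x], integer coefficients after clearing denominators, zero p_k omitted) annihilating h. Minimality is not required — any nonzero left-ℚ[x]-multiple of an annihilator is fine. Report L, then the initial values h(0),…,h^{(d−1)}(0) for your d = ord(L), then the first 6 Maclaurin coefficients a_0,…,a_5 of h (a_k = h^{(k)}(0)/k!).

f: a_k = 0, 9, 0, -27/2, 0, 243/40, …
g: a_k = -1, -3/2, 9/8, -27/16, 405/128, -1701/256, …
f+g: L₀ = lclm(L_f,L_g), ord ≤ 2+1.
h=∫h₀ ⇒ L = L₀·Dx.
L = (-63 - 216·x - 324·x^2)·Dx + (18 + 198·x + 648·x^2 + 648·x^3)·Dx^2 + (-7 - 24·x - 36·x^2)·Dx^3 + (2 + 22·x + 72·x^2 + 72·x^3)·Dx^4  (order 4).
h: a_k = 0, -1, 15/4, 3/8, -243/64, 81/128, …
ICs: h(0) = 0, h′(0) = -1, h′′(0) = 15/2, h′′′(0) = 9/4.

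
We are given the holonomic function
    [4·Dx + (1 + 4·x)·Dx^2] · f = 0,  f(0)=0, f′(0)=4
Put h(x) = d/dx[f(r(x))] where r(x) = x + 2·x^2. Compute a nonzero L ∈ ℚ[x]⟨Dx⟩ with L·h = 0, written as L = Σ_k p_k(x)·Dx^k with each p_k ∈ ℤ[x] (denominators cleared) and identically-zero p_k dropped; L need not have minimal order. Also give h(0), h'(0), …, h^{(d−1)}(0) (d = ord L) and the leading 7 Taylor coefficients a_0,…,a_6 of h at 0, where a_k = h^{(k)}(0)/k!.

f: a_k = 0, 4, -8, 64/3, -64, 1024/5, -2048/3, …
Substitute x→r, Dx→(1/r')Dx; clear ⇒ L₀.
h=h₀': d/dx-closure on L₀ ⇒ L.
L = (16·x + 32·x^2) + (1 + 8·x + 24·x^2 + 32·x^3)·Dx  (order 1).
h: a_k = 4, 0, -32, 128, -256, 0, 2048, …
ICs: h(0) = 4.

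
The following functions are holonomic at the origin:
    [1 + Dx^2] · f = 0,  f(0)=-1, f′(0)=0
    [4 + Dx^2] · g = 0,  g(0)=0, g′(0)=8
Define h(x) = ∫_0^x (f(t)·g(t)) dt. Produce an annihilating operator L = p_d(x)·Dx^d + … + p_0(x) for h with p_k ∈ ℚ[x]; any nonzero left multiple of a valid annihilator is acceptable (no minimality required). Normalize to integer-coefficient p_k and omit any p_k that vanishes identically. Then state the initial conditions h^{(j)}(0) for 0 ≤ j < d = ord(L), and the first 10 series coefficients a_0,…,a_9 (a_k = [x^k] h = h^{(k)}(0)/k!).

L = 9·Dx + 10·Dx^3 + Dx^5  (order 5).
h: a_k = 0, 0, -4, 0, 7/3, 0, -61/90, 0, 547/5040, 0, …
ICs: h(0) = 0, h′(0) = 0, h′′(0) = -8, h′′′(0) = 0, h′′′′(0) = 56.

f: a_k = -1, 0, 1/2, 0, -1/24, 0, 1/720, 0, -1/40320, 0, …
g: a_k = 0, 8, 0, -16/3, 0, 16/15, 0, -32/315, 0, 16/2835, …
Sym-product of L_f,L_g gives L₀ (≤ ord 4).
h=∫h₀ ⇒ L = L₀·Dx.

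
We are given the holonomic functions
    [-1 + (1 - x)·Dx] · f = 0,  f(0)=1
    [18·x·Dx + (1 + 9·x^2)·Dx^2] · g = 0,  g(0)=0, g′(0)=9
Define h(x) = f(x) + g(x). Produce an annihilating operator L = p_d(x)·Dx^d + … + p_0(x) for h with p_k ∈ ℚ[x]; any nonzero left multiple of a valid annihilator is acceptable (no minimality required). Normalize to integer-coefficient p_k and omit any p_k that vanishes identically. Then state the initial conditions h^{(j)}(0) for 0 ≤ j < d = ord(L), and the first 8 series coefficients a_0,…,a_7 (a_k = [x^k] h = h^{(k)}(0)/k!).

f: a_k = 1, 1, 1, 1, 1, 1, 1, 1, …
g: a_k = 0, 9, 0, -27, 0, 729/5, 0, -6561/7, …
Sum ⇒ L₀ = lclm(L_f,L_g) in ℚ(x)⟨Dx⟩.
L = (-18 + 72·x + 486·x^2)·Dx + (12 - 18·x - 180·x^2 + 486·x^3)·Dx^2 + (-1 - 8·x - 72·x^3 + 81·x^4)·Dx^3  (order 3).
h: a_k = 1, 10, 1, -26, 1, 734/5, 1, -6554/7, …
ICs: h(0) = 1, h′(0) = 10, h′′(0) = 2.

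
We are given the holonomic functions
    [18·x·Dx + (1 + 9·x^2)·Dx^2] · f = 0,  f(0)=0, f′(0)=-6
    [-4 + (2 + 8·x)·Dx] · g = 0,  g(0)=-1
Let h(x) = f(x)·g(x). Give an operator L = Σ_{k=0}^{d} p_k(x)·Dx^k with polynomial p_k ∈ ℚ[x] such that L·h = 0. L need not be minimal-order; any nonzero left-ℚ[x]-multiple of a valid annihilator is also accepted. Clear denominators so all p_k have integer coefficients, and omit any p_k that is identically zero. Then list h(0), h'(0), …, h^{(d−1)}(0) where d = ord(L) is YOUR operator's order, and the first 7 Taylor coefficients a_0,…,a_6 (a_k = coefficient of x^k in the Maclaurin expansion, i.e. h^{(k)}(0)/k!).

L = (12 - 36·x - 36·x^2) + (-4 + 2·x + 108·x^2 + 144·x^3)·Dx + (1 + 8·x + 25·x^2 + 72·x^3 + 144·x^4)·Dx^2  (order 2).
h: a_k = 0, 6, 12, -30, -12, 366/5, 1452/5, …
ICs: h(0) = 0, h′(0) = 6.

f: a_k = 0, -6, 0, 18, 0, -486/5, 0, …
g: a_k = -1, -2, 2, -4, 10, -28, 84, …
Sym-product of L_f,L_g gives L₀ (≤ ord 2).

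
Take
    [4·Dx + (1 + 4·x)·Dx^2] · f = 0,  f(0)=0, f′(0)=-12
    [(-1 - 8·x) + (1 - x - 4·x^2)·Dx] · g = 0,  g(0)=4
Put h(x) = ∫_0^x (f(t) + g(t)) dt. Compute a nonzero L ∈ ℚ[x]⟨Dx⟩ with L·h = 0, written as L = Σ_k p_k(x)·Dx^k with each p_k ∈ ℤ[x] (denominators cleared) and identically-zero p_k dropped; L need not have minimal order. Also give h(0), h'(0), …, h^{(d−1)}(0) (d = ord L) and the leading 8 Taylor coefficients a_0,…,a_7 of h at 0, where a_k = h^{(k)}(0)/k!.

L = (-268 - 1616·x - 5504·x^2 - 4608·x^3 - 6144·x^4)·Dx^2 + (-11 - 360·x - 3008·x^2 - 7680·x^3 - 9472·x^4 - 10240·x^5)·Dx^3 + (7 + 67·x + 154·x^2 - 136·x^3 - 928·x^4 - 2176·x^5 - 2048·x^6)·Dx^4  (order 4).
h: a_k = 0, 4, -4, 44/3, -7, 308/5, -886/15, 396, …
ICs: h(0) = 0, h′(0) = 4, h′′(0) = -8, h′′′(0) = 88.

f: a_k = 0, -12, 24, -64, 192, -3072/5, 2048, -49152/7, …
g: a_k = 4, 4, 20, 36, 116, 260, 724, 1764, …
f+g: L₀ = lclm(L_f,L_g), ord ≤ 2+1.
h=∫₀ˣh₀: take L = L₀·Dx.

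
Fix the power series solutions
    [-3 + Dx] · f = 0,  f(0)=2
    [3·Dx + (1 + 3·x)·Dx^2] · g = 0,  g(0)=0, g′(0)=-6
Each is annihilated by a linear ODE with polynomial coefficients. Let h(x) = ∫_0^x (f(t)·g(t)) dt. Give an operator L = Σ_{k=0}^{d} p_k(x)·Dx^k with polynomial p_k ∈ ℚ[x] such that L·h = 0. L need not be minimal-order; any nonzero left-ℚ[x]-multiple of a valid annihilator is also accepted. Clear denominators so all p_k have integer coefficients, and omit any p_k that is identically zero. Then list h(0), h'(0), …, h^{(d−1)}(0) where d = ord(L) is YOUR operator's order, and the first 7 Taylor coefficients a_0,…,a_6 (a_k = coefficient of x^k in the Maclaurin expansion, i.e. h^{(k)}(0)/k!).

L = 27·x·Dx + (-3 - 18·x)·Dx^2 + (1 + 3·x)·Dx^3  (order 3).
h: a_k = 0, 0, -6, -6, -9, 0, -243/20, …
ICs: h(0) = 0, h′(0) = 0, h′′(0) = -12.

f: a_k = 2, 6, 9, 9, 27/4, 81/20, 81/40, …
g: a_k = 0, -6, 9, -18, 81/2, -486/5, 243, …
Product ⇒ symmetric product L₀, ord ≤ 2.
Integrate: L := L₀·Dx.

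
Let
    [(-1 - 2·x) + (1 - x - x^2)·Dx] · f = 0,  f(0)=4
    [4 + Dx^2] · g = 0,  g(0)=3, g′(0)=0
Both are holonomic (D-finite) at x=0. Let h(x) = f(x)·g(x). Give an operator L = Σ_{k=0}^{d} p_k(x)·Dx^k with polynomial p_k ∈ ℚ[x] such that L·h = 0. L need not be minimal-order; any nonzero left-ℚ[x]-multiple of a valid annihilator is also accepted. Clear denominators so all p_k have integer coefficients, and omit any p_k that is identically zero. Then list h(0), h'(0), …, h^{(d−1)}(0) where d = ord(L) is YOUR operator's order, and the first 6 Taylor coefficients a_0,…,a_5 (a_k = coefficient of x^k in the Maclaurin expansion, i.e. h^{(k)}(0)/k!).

f: a_k = 4, 4, 8, 12, 20, 32, …
g: a_k = 3, 0, -6, 0, 2, 0, …
h₀=f·g: eliminate ⇒ L₀, order ≤ 1·2.
L = (-2 + 4·x + 4·x^2) + (2 + 4·x)·Dx + (-1 + x + x^2)·Dx^2  (order 2).
h: a_k = 12, 12, 0, 12, 20, 32, …
ICs: h(0) = 12, h′(0) = 12.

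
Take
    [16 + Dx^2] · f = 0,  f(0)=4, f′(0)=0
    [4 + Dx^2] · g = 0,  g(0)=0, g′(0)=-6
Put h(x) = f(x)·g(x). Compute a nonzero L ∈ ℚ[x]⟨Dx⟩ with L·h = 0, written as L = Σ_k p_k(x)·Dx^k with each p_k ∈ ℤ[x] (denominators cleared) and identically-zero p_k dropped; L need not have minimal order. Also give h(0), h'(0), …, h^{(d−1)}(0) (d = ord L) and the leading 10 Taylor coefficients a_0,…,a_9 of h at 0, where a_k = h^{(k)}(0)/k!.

L = 144 + 40·Dx^2 + Dx^4  (order 4).
h: a_k = 0, -24, 0, 208, 0, -1936/5, 0, 34976/105, 0, -157456/945, …
ICs: h(0) = 0, h′(0) = -24, h′′(0) = 0, h′′′(0) = 1248.

f: a_k = 4, 0, -32, 0, 128/3, 0, -1024/45, 0, 2048/315, 0, …
g: a_k = 0, -6, 0, 4, 0, -4/5, 0, 8/105, 0, -4/945, …
h₀=f·g: eliminate ⇒ L₀, order ≤ 2·2.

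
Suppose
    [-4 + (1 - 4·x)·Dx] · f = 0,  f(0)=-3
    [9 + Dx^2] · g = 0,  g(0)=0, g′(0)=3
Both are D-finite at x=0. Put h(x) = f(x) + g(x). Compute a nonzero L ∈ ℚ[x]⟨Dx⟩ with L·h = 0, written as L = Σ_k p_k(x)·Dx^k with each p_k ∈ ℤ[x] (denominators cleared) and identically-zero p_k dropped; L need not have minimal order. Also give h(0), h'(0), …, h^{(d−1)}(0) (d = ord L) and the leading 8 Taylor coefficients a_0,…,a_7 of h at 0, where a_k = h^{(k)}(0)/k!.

f: a_k = -3, -12, -48, -192, -768, -3072, -12288, -49152, …
g: a_k = 0, 3, 0, -9/2, 0, 81/40, 0, -243/560, …
Weyl lclm of L_f,L_g ⇒ L₀ (ord ≤ 3).
L = (3780 - 2592·x + 5184·x^2) + (-369 + 2124·x - 3888·x^2 + 5184·x^3)·Dx + (420 - 288·x + 576·x^2)·Dx^2 + (-41 + 236·x - 432·x^2 + 576·x^3)·Dx^3  (order 3).
h: a_k = -3, -9, -48, -393/2, -768, -122799/40, -12288, -27525363/560, …
ICs: h(0) = -3, h′(0) = -9, h′′(0) = -96.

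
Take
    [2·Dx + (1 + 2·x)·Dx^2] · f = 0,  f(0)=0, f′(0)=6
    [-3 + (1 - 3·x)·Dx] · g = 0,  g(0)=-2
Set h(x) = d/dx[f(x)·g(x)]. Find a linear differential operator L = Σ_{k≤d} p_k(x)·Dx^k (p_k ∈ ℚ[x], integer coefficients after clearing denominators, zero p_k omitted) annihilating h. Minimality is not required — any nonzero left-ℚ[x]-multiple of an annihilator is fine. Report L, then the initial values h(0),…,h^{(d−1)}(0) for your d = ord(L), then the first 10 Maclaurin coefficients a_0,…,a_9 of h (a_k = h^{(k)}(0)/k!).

f: a_k = 0, 6, -6, 8, -12, 96/5, -32, 384/7, -96, 512/3, …
g: a_k = -2, -6, -18, -54, -162, -486, -1458, -4374, -13122, -39366, …
h₀=f·g: eliminate ⇒ L₀, order ≤ 2·1.
Derive L from L₀ (diff closure).
L = 24 + (5 + 30·x)·Dx + (-1 + x + 6·x^2)·Dx^2  (order 2).
h: a_k = -12, -48, -264, -960, -3792, -66336/5, -236016/5, -5610624/35, -19043376/35, -12652576/7, …
ICs: h(0) = -12, h′(0) = -48.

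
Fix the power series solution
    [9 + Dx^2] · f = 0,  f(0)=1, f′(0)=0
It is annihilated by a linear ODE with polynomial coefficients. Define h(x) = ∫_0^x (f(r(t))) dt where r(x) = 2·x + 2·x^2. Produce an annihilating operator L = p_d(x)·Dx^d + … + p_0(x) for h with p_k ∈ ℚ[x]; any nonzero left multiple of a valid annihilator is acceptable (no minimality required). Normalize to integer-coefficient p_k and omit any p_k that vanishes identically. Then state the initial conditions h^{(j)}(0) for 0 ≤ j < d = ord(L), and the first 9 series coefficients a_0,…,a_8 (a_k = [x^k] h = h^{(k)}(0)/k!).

f: a_k = 1, 0, -9/2, 0, 27/8, 0, -81/80, 0, 729/4480, …
f∘r: x↦r, Dx↦Dx/r' in L_f ⇒ L₀.
h=∫₀ˣh₀: take L = L₀·Dx.
L = (36 + 216·x + 432·x^2 + 288·x^3)·Dx - 2·Dx^2 + (1 + 2·x)·Dx^3  (order 3).
h: a_k = 0, 1, 0, -6, -9, 36/5, 36, 1296/35, -108/5, …
ICs: h(0) = 0, h′(0) = 1, h′′(0) = 0.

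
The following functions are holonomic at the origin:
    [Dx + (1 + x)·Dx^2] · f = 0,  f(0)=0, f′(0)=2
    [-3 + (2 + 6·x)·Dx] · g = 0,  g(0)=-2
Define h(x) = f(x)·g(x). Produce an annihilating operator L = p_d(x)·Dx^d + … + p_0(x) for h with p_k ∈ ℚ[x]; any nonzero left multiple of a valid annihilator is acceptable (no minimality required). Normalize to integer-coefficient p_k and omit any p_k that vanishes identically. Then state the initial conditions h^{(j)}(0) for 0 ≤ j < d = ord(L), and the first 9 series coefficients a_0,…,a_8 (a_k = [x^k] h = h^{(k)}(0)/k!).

L = (21 + 9·x) + (-8 - 24·x)·Dx + (4 + 28·x + 60·x^2 + 36·x^3)·Dx^2  (order 2).
h: a_k = 0, -4, -4, 37/6, -10, 2917/160, -17671/480, 719709/8960, -830323/4480, …
ICs: h(0) = 0, h′(0) = -4.

f: a_k = 0, 2, -1, 2/3, -1/2, 2/5, -1/3, 2/7, -1/4, …
g: a_k = -2, -3, 9/4, -27/8, 405/64, -1701/128, 15309/512, -72171/1024, 2814669/16384, …
f·g: L₀ = L_f ⊗_s L_g, ord ≤ 2·1.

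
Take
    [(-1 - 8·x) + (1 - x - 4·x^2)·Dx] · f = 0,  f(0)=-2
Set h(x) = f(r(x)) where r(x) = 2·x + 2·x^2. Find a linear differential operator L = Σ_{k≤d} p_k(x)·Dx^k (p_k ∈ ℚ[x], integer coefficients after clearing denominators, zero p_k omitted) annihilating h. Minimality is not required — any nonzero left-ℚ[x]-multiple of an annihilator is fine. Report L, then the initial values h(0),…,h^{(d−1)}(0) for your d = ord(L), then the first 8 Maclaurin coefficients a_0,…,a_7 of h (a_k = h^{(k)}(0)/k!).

L = (2 + 36·x + 96·x^2 + 64·x^3) + (-1 + 2·x + 18·x^2 + 32·x^3 + 16·x^4)·Dx  (order 1).
h: a_k = -2, -4, -44, -224, -1400, -8304, -49680, -297216, …
ICs: h(0) = -2.

f: a_k = -2, -2, -10, -18, -58, -130, -362, -882, …
h₀=f(r): pull back L_f along r ⇒ L₀.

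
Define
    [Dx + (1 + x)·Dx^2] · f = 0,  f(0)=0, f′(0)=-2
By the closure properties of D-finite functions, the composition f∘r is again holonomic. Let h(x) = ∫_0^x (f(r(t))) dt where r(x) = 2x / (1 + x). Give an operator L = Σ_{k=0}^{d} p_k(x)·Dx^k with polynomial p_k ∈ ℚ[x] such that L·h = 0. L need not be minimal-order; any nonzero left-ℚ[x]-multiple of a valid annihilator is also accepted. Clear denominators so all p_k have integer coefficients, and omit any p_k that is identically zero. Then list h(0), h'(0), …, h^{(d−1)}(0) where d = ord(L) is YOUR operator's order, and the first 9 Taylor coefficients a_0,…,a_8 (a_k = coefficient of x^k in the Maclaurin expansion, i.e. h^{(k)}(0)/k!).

L = (4 + 6·x)·Dx^2 + (1 + 4·x + 3·x^2)·Dx^3  (order 3).
h: a_k = 0, 0, -2, 8/3, -13/3, 8, -242/15, 104/3, -1093/14, …
ICs: h(0) = 0, h′(0) = 0, h′′(0) = -4.

f: a_k = 0, -2, 1, -2/3, 1/2, -2/5, 1/3, -2/7, 1/4, …
f∘r: x↦r, Dx↦Dx/r' in L_f ⇒ L₀.
h=∫₀ˣh₀: take L = L₀·Dx.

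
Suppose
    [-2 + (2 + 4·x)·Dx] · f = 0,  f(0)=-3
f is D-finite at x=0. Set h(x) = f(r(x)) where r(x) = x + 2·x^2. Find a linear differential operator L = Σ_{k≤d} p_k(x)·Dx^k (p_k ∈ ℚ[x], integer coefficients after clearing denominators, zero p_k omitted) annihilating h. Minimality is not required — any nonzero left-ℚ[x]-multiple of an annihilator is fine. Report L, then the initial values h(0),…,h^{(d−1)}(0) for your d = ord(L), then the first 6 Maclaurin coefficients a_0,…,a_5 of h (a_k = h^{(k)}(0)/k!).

L = (-1 - 4·x) + (1 + 2·x + 4·x^2)·Dx  (order 1).
h: a_k = -3, -3, -9/2, 9/2, -9/8, -45/8, …
ICs: h(0) = -3.

f: a_k = -3, -3, 3/2, -3/2, 15/8, -21/8, …
f∘r: x↦r, Dx↦Dx/r' in L_f ⇒ L₀.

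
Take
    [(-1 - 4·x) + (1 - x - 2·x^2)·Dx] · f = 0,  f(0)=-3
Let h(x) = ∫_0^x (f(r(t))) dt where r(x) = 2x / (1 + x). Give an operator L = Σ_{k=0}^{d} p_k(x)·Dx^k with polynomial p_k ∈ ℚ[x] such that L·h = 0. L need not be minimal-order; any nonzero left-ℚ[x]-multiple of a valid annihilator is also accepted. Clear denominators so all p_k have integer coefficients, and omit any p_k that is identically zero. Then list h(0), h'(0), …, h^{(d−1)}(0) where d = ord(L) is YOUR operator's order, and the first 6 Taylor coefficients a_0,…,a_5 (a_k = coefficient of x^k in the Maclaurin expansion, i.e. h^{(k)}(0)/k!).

f: a_k = -3, -3, -9, -15, -33, -63, …
L₀ from L_f via x↦r, Dx↦r'^{-1}Dx.
Integrate: L := L₀·Dx.
L = (2 + 18·x)·Dx + (-1 - x + 9·x^2 + 9·x^3)·Dx^2  (order 2).
h: a_k = 0, -3, -3, -10, -27/2, -54, …
ICs: h(0) = 0, h′(0) = -3.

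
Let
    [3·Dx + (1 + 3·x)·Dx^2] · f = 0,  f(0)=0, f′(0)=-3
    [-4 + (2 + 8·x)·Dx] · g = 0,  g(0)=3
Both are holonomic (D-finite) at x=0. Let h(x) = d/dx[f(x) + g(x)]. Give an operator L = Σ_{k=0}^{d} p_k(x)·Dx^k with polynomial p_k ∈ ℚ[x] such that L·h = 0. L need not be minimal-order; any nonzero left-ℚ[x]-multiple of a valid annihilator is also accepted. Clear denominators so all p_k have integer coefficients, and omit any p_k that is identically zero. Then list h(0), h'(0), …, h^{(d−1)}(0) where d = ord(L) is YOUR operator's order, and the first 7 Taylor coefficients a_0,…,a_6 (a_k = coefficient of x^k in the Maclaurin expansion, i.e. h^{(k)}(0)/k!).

f: a_k = 0, -3, 9/2, -9, 81/4, -243/5, 243/2, …
g: a_k = 3, 6, -6, 12, -30, 84, -252, …
Weyl lclm of L_f,L_g ⇒ L₀ (ord ≤ 3).
h₀' ⇒ L via d/dx closure of L₀.
L = 36·x + (6 + 72·x + 180·x^2)·Dx + (1 + 13·x + 54·x^2 + 72·x^3)·Dx^2  (order 2).
h: a_k = 3, -3, 9, -39, 177, -783, 3357, …
ICs: h(0) = 3, h′(0) = -3.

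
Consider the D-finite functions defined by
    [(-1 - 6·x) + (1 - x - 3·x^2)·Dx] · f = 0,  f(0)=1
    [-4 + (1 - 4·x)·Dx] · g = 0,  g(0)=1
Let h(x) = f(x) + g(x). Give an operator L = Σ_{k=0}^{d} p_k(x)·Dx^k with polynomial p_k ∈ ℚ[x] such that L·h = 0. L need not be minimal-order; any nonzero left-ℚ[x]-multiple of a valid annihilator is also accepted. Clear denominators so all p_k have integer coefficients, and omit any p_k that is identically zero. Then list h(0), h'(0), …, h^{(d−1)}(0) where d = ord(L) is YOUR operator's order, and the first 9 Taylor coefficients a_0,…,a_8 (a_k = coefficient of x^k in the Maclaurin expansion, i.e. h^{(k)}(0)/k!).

L = (-72·x + 72·x^2 - 96·x^3) + (8 - 6·x - 66·x^2 + 112·x^3 - 192·x^4)·Dx + (-1 + 7·x - 15·x^2 + 10·x^3 + 20·x^4 - 48·x^5)·Dx^2  (order 2).
h: a_k = 2, 5, 20, 71, 275, 1064, 4193, 16601, 66044, …
ICs: h(0) = 2, h′(0) = 5.

f: a_k = 1, 1, 4, 7, 19, 40, 97, 217, 508, …
g: a_k = 1, 4, 16, 64, 256, 1024, 4096, 16384, 65536, …
h₀=f+g: left-lcm gives L₀, ord ≤ 2.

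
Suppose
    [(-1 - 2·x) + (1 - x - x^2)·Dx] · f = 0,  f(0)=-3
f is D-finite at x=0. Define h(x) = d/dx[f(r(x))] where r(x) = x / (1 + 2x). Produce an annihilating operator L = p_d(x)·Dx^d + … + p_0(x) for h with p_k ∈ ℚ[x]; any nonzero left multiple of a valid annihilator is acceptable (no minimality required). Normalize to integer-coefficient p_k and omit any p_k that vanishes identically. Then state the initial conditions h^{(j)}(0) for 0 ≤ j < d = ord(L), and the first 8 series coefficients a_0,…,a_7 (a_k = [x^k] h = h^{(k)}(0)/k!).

L = (-6·x - 18·x^2 - 16·x^3) + (-1 - 9·x - 27·x^2 - 30·x^3 - 8·x^4)·Dx  (order 1).
h: a_k = -3, 0, 9, -36, 120, -378, 1155, -3456, …
ICs: h(0) = -3.

f: a_k = -3, -3, -6, -9, -15, -24, -39, -63, …
f∘r: x↦r, Dx↦Dx/r' in L_f ⇒ L₀.
Differentiate: ansatz ord ≤ ord L₀ ⇒ L.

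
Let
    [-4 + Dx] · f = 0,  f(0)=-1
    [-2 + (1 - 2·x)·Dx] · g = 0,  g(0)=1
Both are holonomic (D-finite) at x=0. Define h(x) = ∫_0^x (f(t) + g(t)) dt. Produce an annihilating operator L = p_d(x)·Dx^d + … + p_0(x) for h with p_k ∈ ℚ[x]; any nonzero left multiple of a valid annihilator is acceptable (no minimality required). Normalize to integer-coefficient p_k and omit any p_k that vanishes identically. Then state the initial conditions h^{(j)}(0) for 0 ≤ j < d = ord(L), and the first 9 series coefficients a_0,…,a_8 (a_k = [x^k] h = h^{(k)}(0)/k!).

f: a_k = -1, -4, -8, -32/3, -32/3, -128/15, -256/45, -1024/315, -512/315, …
g: a_k = 1, 2, 4, 8, 16, 32, 64, 128, 256, …
Sum ⇒ L₀ = lclm(L_f,L_g) in ℚ(x)⟨Dx⟩.
∫: right-multiply L₀ by Dx.
L = 32·x·Dx + (4 - 32·x + 32·x^2)·Dx^2 + (-1 + 6·x - 8·x^2)·Dx^3  (order 3).
h: a_k = 0, 0, -1, -4/3, -2/3, 16/15, 176/45, 2624/315, 4912/315, …
ICs: h(0) = 0, h′(0) = 0, h′′(0) = -2.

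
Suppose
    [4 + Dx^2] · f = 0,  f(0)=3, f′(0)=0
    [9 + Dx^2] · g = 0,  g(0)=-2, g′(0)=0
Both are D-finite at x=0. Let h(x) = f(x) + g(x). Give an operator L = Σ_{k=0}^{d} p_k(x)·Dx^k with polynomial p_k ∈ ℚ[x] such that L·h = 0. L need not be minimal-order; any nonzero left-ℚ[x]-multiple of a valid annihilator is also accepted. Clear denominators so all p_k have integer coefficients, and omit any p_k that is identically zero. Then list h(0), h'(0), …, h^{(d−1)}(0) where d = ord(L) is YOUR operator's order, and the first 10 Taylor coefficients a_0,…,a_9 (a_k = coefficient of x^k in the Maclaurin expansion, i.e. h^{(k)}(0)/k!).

f: a_k = 3, 0, -6, 0, 2, 0, -4/15, 0, 2/105, 0, …
g: a_k = -2, 0, 9, 0, -27/4, 0, 81/40, 0, -729/2240, 0, …
Sum ⇒ L₀ = lclm(L_f,L_g) in ℚ(x)⟨Dx⟩.
L = 36 + 13·Dx^2 + Dx^4  (order 4).
h: a_k = 1, 0, 3, 0, -19/4, 0, 211/120, 0, -2059/6720, 0, …
ICs: h(0) = 1, h′(0) = 0, h′′(0) = 6, h′′′(0) = 0.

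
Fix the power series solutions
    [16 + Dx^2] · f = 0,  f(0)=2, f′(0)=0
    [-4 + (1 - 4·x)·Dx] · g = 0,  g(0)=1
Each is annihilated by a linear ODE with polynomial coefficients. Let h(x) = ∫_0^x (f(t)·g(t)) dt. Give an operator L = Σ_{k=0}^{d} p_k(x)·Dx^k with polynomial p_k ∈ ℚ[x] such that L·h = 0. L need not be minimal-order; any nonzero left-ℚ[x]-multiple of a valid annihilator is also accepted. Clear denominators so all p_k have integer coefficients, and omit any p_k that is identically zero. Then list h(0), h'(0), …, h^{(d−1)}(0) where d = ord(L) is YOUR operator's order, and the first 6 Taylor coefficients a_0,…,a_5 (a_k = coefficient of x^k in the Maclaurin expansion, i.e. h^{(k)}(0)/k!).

L = (-16 + 64·x)·Dx + 8·Dx^2 + (-1 + 4·x)·Dx^3  (order 3).
h: a_k = 0, 2, 4, 16/3, 16, 832/15, …
ICs: h(0) = 0, h′(0) = 2, h′′(0) = 8.

f: a_k = 2, 0, -16, 0, 64/3, 0, …
g: a_k = 1, 4, 16, 64, 256, 1024, …
f·g: L₀ = L_f ⊗_s L_g, ord ≤ 2·1.
h=∫h₀ ⇒ L = L₀·Dx.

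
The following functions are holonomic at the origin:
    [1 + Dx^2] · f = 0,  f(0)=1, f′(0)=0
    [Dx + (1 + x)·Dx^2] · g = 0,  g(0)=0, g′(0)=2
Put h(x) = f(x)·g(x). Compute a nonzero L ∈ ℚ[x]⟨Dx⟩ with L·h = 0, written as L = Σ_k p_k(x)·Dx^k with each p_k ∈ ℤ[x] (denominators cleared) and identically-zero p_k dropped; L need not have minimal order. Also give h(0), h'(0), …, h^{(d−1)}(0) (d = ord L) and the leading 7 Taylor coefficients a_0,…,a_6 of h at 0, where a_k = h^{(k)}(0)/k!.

L = (-3 + 6·x + 19·x^2 + 16·x^3 + 4·x^4) + (4 + 20·x + 24·x^2 + 8·x^3)·Dx + (20·x + 42·x^2 + 32·x^3 + 8·x^4)·Dx^2 + (4 + 20·x + 24·x^2 + 8·x^3)·Dx^3 + (3 + 14·x + 23·x^2 + 16·x^3 + 4·x^4)·Dx^4  (order 4).
h: a_k = 0, 2, -1, -1/3, 0, 3/20, -1/8, …
ICs: h(0) = 0, h′(0) = 2, h′′(0) = -2, h′′′(0) = -2.

f: a_k = 1, 0, -1/2, 0, 1/24, 0, -1/720, …
g: a_k = 0, 2, -1, 2/3, -1/2, 2/5, -1/3, …
Sym-product of L_f,L_g gives L₀ (≤ ord 4).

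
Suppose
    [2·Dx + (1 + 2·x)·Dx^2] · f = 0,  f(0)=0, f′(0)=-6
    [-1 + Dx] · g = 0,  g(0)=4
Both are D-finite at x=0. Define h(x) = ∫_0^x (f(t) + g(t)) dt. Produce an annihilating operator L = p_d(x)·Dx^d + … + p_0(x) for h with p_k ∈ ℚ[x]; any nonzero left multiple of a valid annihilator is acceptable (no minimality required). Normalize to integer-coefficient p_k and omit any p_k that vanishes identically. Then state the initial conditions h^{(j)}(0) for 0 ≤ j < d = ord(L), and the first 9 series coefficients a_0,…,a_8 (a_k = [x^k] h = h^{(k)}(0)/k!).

f: a_k = 0, -6, 6, -8, 12, -96/5, 32, -384/7, 96, …
g: a_k = 4, 4, 2, 2/3, 1/6, 1/30, 1/180, 1/1260, 1/10080, …
Sum ⇒ L₀ = lclm(L_f,L_g) in ℚ(x)⟨Dx⟩.
∫: right-multiply L₀ by Dx.
L = (-10 - 4·x)·Dx^2 + (7 - 4·x - 4·x^2)·Dx^3 + (3 + 8·x + 4·x^2)·Dx^4  (order 4).
h: a_k = 0, 4, -1, 8/3, -11/6, 73/30, -115/36, 823/180, -69119/10080, …
ICs: h(0) = 0, h′(0) = 4, h′′(0) = -2, h′′′(0) = 16.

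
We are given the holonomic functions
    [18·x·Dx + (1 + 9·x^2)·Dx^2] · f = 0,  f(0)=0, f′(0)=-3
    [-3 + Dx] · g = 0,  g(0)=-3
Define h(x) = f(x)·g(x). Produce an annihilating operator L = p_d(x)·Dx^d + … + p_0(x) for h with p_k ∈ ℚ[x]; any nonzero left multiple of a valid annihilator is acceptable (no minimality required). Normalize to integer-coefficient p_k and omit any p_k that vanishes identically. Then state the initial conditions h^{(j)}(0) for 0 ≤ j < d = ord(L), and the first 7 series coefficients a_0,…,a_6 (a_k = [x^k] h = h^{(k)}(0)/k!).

L = (9 - 54·x + 81·x^2) + (-6 + 18·x - 54·x^2)·Dx + (1 + 9·x^2)·Dx^2  (order 2).
h: a_k = 0, 9, 27, 27/2, -81/2, 2187/40, 2673/8, …
ICs: h(0) = 0, h′(0) = 9.

f: a_k = 0, -3, 0, 9, 0, -243/5, 0, …
g: a_k = -3, -9, -27/2, -27/2, -81/8, -243/40, -243/80, …
h₀=f·g: eliminate ⇒ L₀, order ≤ 2·1.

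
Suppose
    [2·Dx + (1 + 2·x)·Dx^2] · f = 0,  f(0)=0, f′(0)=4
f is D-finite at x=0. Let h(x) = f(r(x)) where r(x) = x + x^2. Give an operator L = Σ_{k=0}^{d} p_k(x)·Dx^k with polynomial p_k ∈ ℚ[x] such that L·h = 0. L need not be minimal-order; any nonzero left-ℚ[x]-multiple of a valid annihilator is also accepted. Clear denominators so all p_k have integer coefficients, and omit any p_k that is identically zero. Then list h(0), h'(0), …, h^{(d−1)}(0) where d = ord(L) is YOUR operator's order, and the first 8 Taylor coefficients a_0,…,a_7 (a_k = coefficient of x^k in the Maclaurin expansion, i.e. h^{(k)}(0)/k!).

f: a_k = 0, 4, -4, 16/3, -8, 64/5, -64/3, 256/7, …
Change of var in L_f (x↦r) gives L₀.
L = (4·x + 4·x^2)·Dx + (1 + 4·x + 6·x^2 + 4·x^3)·Dx^2  (order 2).
h: a_k = 0, 4, 0, -8/3, 4, -16/5, 0, 32/7, …
ICs: h(0) = 0, h′(0) = 4.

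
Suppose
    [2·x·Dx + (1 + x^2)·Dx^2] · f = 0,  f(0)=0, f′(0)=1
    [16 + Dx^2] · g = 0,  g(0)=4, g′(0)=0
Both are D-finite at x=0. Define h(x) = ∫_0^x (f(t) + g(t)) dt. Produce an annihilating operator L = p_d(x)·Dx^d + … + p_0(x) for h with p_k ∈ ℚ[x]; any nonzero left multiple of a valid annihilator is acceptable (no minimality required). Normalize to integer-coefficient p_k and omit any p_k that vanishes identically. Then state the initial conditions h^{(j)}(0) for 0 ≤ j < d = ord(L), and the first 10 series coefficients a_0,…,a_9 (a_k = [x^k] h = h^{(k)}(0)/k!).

f: a_k = 0, 1, 0, -1/3, 0, 1/5, 0, -1/7, 0, 1/9, …
g: a_k = 4, 0, -32, 0, 128/3, 0, -1024/45, 0, 2048/315, 0, …
h₀=f+g: left-lcm gives L₀, ord ≤ 4.
Integrate: L := L₀·Dx.
L = (64·x + 704·x^3 + 256·x^5)·Dx^2 + (112 + 416·x^2 + 432·x^4 + 128·x^6)·Dx^3 + (4·x + 44·x^3 + 16·x^5)·Dx^4 + (7 + 26·x^2 + 27·x^4 + 8·x^6)·Dx^5  (order 5).
h: a_k = 0, 4, 1/2, -32/3, -1/12, 128/15, 1/30, -1024/315, -1/56, 2048/2835, …
ICs: h(0) = 0, h′(0) = 4, h′′(0) = 1, h′′′(0) = -64, h′′′′(0) = -2.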